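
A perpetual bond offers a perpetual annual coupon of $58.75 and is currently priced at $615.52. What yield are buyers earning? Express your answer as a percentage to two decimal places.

P = C/r ⇒ r = C/P = $58.75/$615.52 = 0.095448

9.54%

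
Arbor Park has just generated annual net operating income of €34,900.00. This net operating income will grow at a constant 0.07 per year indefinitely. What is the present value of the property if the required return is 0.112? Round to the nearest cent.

D₁ = D₀ × (1 + g) = €34,900.00 × 1.07 = €37,343.0000
Growing perpetuity: P = D₁ / (r − g) = €37,343.0000 / (0.112 − 0.07) = €889,119.05

€889119.05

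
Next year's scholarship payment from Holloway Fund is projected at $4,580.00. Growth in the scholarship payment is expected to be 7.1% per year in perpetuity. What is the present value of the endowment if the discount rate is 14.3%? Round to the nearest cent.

Growing perpetuity: P = D₁ / (r − g) = $4,580.0000 / (0.143 − 0.071) = $63,611.11

$63611.11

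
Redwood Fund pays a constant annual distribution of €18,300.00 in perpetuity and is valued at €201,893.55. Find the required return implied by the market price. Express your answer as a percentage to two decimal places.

9.06%

P = C/r ⇒ r = C/P = €18,300.00/€201,893.55 = 0.090642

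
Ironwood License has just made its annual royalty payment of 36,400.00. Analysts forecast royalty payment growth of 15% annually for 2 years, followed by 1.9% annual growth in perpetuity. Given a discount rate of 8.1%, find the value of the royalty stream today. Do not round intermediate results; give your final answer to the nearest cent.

D_1 = 41860.00000
D_2 = 48139.00000
Terminal value at year 2: TV = D_2×(1+g_2)/(r−g_2) = 49053.64100/0.062 = 791187.75806
P_0 = D_1/(1+r)^1 + D_2/(1+r)^2 + TV/(1+r)^2
    = 38723.40426 + 41195.11091 + 677061.58092 = 756980.09609

756980.10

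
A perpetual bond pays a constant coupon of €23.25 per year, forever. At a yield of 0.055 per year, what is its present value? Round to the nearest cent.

Level perpetuity: PV = C / r = €23.25 / 0.055 = €422.73

€422.73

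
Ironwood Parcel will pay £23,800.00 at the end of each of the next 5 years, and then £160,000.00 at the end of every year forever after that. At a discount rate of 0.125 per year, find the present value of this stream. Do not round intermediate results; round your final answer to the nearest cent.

PV of 5-year annuity: £23,800.00 × [1 − (1+0.125)^−5] / 0.125 = 84741.52653
Perpetuity value at year 5: £160,000.00 / 0.125 = 1280000.00000
PV of perpetuity: 1280000.00000 / (1+0.125)^5 = 710309.06535
Total PV = 84741.52653 + 710309.06535 = 795050.59188

£795050.59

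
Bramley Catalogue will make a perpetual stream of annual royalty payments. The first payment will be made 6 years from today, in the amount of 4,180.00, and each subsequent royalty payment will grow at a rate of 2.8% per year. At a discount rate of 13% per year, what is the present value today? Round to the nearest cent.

Value at end of year 5: C₁ / (r − g) = 4,180.00 / (0.13 − 0.028) = 40,980.3922
Discount to today: PV = 40,980.3922 / (1 + 0.13)^5 = 40,980.3922 / 1.842435 = 22,242.52

22242.52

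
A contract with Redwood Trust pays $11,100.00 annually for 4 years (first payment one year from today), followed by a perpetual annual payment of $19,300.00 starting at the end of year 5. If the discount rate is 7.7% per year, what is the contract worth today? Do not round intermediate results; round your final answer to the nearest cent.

PV of 4-year annuity: $11,100.00 × [1 − (1+0.077)^−4] / 0.077 = 37011.45322
Perpetuity value at year 4: $19,300.00 / 0.077 = 250649.35065
PV of perpetuity: 250649.35065 / (1+0.077)^4 = 186296.10315
Total PV = 37011.45322 + 186296.10315 = 223307.55638

$223307.56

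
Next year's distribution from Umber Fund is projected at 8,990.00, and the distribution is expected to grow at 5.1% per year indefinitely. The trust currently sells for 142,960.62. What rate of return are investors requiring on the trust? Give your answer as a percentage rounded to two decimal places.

11.39%

P = D₁/(r − g) ⇒ r = D₁/P + g = 8,990.0000/142,960.62 + 0.051 = 0.062884 + 0.051 = 0.113884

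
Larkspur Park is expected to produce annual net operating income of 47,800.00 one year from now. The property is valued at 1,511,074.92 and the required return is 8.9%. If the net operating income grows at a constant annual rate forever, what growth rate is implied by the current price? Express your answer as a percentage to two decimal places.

5.74%

P = D₁/(r−g) ⇒ g = r − D₁/P = 0.089 − 47,800.00/1,511,074.92 = 0.057367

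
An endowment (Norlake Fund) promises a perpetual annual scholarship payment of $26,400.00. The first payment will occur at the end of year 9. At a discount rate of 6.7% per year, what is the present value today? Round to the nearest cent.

$234538.30

Value at end of year 8: C / r = $26,400.00 / 0.067 = $394,029.8507
Discount to today: PV = $394,029.8507 / (1 + 0.067)^8 = $394,029.8507 / 1.680023 = $234,538.30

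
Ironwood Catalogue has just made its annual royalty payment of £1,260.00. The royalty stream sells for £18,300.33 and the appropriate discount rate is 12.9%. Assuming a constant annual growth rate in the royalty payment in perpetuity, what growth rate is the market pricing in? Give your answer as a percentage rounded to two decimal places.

5.63%

P = D₀(1+g)/(r−g) ⇒ P(r−g) = D₀(1+g) ⇒ g(P+D₀) = P·r − D₀
g = (P·r − D₀)/(P + D₀) = (£18,300.33×0.129 − £1,260.00) / (£18,300.33 + £1,260.00) = 0.056274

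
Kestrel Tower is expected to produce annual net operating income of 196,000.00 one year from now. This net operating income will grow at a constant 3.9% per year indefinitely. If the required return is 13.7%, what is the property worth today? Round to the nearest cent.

Growing perpetuity: P = D₁ / (r − g) = 196,000.0000 / (0.137 − 0.039) = 2,000,000.00

2000000.00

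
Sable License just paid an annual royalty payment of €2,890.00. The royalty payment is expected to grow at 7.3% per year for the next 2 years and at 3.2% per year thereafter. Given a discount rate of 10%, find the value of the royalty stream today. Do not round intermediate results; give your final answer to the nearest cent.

€47302.23

D_1 = 3100.97000
D_2 = 3327.34081
Terminal value at year 2: TV = D_2×(1+g_2)/(r−g_2) = 3433.81572/0.068 = 50497.28994
P_0 = D_1/(1+r)^1 + D_2/(1+r)^2 + TV/(1+r)^2
    = 2819.06364 + 2749.86844 + 41733.29747 = 47302.22955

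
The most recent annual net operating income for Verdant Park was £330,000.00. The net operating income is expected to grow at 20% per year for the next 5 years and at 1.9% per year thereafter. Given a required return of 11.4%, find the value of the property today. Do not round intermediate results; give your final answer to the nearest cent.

£7207688.46

D_1 = 396000.00000
D_2 = 475200.00000
D_3 = 570240.00000
D_4 = 684288.00000
D_5 = 821145.60000
Terminal value at year 5: TV = D_5×(1+g_2)/(r−g_2) = 836747.36640/0.095 = 8807867.01474
P_0 = D_1/(1+r)^1 + D_2/(1+r)^2 + D_3/(1+r)^3 + D_4/(1+r)^4 + D_5/(1+r)^5 + TV/(1+r)^5
    = 355475.76302 + 382918.23664 + 412479.24952 + 444322.35137 + 478623.71782 + 5133869.14163 = 7207688.46001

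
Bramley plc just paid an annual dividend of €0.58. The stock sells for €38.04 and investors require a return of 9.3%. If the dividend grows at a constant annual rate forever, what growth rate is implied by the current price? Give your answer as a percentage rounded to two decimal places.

7.66%

P = D₀(1+g)/(r−g) ⇒ P(r−g) = D₀(1+g) ⇒ g(P+D₀) = P·r − D₀
g = (P·r − D₀)/(P + D₀) = (€38.04×0.093 − €0.58) / (€38.04 + €0.58) = 0.076585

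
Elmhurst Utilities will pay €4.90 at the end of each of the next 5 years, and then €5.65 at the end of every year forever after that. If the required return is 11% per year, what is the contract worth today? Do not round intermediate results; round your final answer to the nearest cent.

€48.59

PV of 5-year annuity: €4.90 × [1 − (1+0.11)^−5] / 0.11 = 18.10990
Perpetuity value at year 5: €5.65 / 0.11 = 51.36364
PV of perpetuity: 51.36364 / (1+0.11)^5 = 30.48182
Total PV = 18.10990 + 30.48182 = 48.59171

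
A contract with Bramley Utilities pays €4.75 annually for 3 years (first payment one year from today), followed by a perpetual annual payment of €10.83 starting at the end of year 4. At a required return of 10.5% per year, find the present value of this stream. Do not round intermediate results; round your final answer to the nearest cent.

PV of 3-year annuity: €4.75 × [1 − (1+0.105)^−3] / 0.105 = 11.70934
Perpetuity value at year 3: €10.83 / 0.105 = 103.14286
PV of perpetuity: 103.14286 / (1+0.105)^3 = 76.44557
Total PV = 11.70934 + 76.44557 = 88.15491

€88.15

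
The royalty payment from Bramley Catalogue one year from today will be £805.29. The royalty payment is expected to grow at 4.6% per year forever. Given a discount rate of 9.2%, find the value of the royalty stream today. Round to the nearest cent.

£17506.30

Growing perpetuity: P = D₁ / (r − g) = £805.2900 / (0.092 − 0.046) = £17,506.30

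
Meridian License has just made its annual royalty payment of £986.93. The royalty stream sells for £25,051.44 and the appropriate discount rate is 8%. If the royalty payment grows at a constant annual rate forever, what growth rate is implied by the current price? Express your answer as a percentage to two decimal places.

3.91%

P = D₀(1+g)/(r−g) ⇒ P(r−g) = D₀(1+g) ⇒ g(P+D₀) = P·r − D₀
g = (P·r − D₀)/(P + D₀) = (£25,051.44×0.08 − £986.93) / (£25,051.44 + £986.93) = 0.039065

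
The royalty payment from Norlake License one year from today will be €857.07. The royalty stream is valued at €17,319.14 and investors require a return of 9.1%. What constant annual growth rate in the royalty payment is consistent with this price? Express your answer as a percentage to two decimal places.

4.15%

P = D₁/(r−g) ⇒ g = r − D₁/P = 0.091 − €857.07/€17,319.14 = 0.041513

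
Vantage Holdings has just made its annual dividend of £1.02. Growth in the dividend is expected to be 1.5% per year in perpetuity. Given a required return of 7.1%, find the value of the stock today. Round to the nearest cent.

£18.49

D₁ = D₀ × (1 + g) = £1.02 × 1.015 = £1.0353
Growing perpetuity: P = D₁ / (r − g) = £1.0353 / (0.071 − 0.015) = £18.49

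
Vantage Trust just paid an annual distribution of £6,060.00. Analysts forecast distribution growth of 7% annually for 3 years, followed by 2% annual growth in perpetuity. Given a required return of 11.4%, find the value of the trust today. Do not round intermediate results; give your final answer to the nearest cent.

D_1 = 6484.20000
D_2 = 6938.09400
D_3 = 7423.76058
Terminal value at year 3: TV = D_3×(1+g_2)/(r−g_2) = 7572.23579/0.094 = 80555.69991
P_0 = D_1/(1+r)^1 + D_2/(1+r)^2 + D_3/(1+r)^3 + TV/(1+r)^3
    = 5820.64632 + 5590.74646 + 5369.92704 + 58269.42102 = 75050.74084

£75050.74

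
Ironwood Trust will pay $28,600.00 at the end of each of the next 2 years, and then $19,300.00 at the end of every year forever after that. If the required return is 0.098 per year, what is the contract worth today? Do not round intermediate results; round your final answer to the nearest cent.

PV of 2-year annuity: $28,600.00 × [1 − (1+0.098)^−2] / 0.098 = 49769.90786
Perpetuity value at year 2: $19,300.00 / 0.098 = 196938.77551
PV of perpetuity: 196938.77551 / (1+0.098)^2 = 163352.78874
Total PV = 49769.90786 + 163352.78874 = 213122.69660

$213122.70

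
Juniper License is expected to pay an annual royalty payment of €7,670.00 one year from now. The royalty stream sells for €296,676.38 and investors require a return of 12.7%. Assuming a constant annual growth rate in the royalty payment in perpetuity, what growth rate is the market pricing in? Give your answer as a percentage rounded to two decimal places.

10.11%

P = D₁/(r−g) ⇒ g = r − D₁/P = 0.127 − €7,670.00/€296,676.38 = 0.101147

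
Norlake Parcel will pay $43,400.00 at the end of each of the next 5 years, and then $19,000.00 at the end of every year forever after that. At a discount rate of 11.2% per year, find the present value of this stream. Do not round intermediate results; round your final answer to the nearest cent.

$259370.87

PV of 5-year annuity: $43,400.00 × [1 − (1+0.112)^−5] / 0.112 = 159598.19197
Perpetuity value at year 5: $19,000.00 / 0.112 = 169642.85714
PV of perpetuity: 169642.85714 / (1+0.112)^5 = 99772.68093
Total PV = 159598.19197 + 99772.68093 = 259370.87291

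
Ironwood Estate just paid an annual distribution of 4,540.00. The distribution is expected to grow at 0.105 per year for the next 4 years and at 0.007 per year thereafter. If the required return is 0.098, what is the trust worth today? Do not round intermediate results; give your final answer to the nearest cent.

D_1 = 5016.70000
D_2 = 5543.45350
D_3 = 6125.51612
D_4 = 6768.69531
Terminal value at year 4: TV = D_4×(1+g_2)/(r−g_2) = 6816.07618/0.091 = 74901.93601
P_0 = D_1/(1+r)^1 + D_2/(1+r)^2 + D_3/(1+r)^3 + D_4/(1+r)^4 + TV/(1+r)^4
    = 4568.94353 + 4598.07159 + 4627.38534 + 4656.88598 + 51532.79318 = 69984.07962

69984.08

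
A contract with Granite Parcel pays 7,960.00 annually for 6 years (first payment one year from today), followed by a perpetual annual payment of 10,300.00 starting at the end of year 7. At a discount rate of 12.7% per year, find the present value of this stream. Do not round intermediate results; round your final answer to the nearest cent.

71669.42

PV of 6-year annuity: 7,960.00 × [1 − (1+0.127)^−6] / 0.127 = 32088.12514
Perpetuity value at year 6: 10,300.00 / 0.127 = 81102.36220
PV of perpetuity: 81102.36220 / (1+0.127)^6 = 39581.29576
Total PV = 32088.12514 + 39581.29576 = 71669.42090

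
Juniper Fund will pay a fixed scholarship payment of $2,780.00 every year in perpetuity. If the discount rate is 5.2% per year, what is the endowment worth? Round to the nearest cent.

Level perpetuity: PV = C / r = $2,780.00 / 0.052 = $53,461.54

$53461.54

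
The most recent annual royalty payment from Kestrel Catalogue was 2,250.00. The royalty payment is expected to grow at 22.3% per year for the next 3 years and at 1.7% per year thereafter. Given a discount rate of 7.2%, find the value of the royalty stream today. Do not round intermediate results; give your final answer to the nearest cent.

D_1 = 2751.75000
D_2 = 3365.39025
D_3 = 4115.87228
Terminal value at year 3: TV = D_3×(1+g_2)/(r−g_2) = 4185.84210/0.055 = 76106.22008
P_0 = D_1/(1+r)^1 + D_2/(1+r)^2 + D_3/(1+r)^3 + TV/(1+r)^3
    = 2566.93097 + 2928.50427 + 3341.00814 + 61778.27770 = 70614.72108

70614.72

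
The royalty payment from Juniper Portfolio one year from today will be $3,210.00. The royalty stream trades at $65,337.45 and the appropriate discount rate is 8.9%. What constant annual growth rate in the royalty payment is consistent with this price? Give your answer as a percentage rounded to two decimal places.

3.99%

P = D₁/(r−g) ⇒ g = r − D₁/P = 0.089 − $3,210.00/$65,337.45 = 0.039870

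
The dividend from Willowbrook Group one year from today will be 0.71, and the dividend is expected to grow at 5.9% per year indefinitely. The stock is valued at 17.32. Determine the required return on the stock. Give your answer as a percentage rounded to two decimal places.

10.00%

P = D₁/(r − g) ⇒ r = D₁/P + g = 0.7100/17.32 + 0.059 = 0.040993 + 0.059 = 0.099993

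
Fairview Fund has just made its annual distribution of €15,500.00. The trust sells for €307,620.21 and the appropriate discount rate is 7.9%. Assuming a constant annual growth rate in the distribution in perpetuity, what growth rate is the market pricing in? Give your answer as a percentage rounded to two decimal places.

2.72%

P = D₀(1+g)/(r−g) ⇒ P(r−g) = D₀(1+g) ⇒ g(P+D₀) = P·r − D₀
g = (P·r − D₀)/(P + D₀) = (€307,620.21×0.079 − €15,500.00) / (€307,620.21 + €15,500.00) = 0.027241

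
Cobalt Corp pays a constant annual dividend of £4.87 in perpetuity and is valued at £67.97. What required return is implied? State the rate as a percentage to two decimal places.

P = C/r ⇒ r = C/P = £4.87/£67.97 = 0.071649

7.16%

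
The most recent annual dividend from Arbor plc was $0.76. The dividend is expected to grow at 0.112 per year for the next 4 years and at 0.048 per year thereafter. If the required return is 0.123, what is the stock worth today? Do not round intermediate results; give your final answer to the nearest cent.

D_1 = 0.84512
D_2 = 0.93977
D_3 = 1.04503
D_4 = 1.16207
Terminal value at year 4: TV = D_4×(1+g_2)/(r−g_2) = 1.21785/0.075 = 16.23801
P_0 = D_1/(1+r)^1 + D_2/(1+r)^2 + D_3/(1+r)^3 + D_4/(1+r)^4 + TV/(1+r)^4
    = 0.75256 + 0.74518 + 0.73789 + 0.73066 + 10.20972 = 13.17600

$13.18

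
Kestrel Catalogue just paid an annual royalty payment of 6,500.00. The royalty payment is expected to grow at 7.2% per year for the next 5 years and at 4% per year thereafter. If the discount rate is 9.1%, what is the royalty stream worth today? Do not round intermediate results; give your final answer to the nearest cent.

D_1 = 6968.00000
D_2 = 7469.69600
D_3 = 8007.51411
D_4 = 8584.05513
D_5 = 9202.10710
Terminal value at year 5: TV = D_5×(1+g_2)/(r−g_2) = 9570.19138/0.051 = 187650.81140
P_0 = D_1/(1+r)^1 + D_2/(1+r)^2 + D_3/(1+r)^3 + D_4/(1+r)^4 + D_5/(1+r)^5 + TV/(1+r)^5
    = 6386.80110 + 6275.57358 + 6166.28312 + 6058.89597 + 5953.37899 + 121402.23823 = 152243.17099

152243.17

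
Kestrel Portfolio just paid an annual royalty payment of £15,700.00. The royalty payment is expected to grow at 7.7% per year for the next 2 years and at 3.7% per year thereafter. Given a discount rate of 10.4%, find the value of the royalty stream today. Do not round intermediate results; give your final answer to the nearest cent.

D_1 = 16908.90000
D_2 = 18210.88530
Terminal value at year 2: TV = D_2×(1+g_2)/(r−g_2) = 18884.68806/0.067 = 281861.01576
P_0 = D_1/(1+r)^1 + D_2/(1+r)^2 + TV/(1+r)^2
    = 15316.03261 + 14941.45572 + 231258.05352 = 261515.54186

£261515.54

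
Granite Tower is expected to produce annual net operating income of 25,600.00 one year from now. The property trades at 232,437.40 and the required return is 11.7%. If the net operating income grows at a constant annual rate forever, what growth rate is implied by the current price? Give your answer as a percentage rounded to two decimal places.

0.69%

P = D₁/(r−g) ⇒ g = r − D₁/P = 0.117 − 25,600.00/232,437.40 = 0.006863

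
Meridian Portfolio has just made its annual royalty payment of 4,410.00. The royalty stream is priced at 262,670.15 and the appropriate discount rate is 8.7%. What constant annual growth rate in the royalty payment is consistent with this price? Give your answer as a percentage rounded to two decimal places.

6.91%

P = D₀(1+g)/(r−g) ⇒ P(r−g) = D₀(1+g) ⇒ g(P+D₀) = P·r − D₀
g = (P·r − D₀)/(P + D₀) = (262,670.15×0.087 − 4,410.00) / (262,670.15 + 4,410.00) = 0.069052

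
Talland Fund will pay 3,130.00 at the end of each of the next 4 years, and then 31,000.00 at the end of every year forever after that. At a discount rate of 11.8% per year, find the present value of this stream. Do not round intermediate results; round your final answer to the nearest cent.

177703.13

PV of 4-year annuity: 3,130.00 × [1 − (1+0.118)^−4] / 0.118 = 9547.08804
Perpetuity value at year 4: 31,000.00 / 0.118 = 262711.86441
PV of perpetuity: 262711.86441 / (1+0.118)^4 = 168156.04037
Total PV = 9547.08804 + 168156.04037 = 177703.12841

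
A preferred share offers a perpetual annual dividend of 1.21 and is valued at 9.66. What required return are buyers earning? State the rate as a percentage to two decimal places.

P = C/r ⇒ r = C/P = 1.21/9.66 = 0.125259

12.53%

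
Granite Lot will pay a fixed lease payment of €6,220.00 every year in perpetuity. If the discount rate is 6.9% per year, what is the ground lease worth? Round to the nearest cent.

€90144.93

Level perpetuity: PV = C / r = €6,220.00 / 0.069 = €90,144.93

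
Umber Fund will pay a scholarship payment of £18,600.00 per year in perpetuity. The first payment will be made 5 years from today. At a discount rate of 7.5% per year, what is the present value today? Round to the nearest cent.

£185702.53

Value at end of year 4: C / r = £18,600.00 / 0.075 = £248,000.0000
Discount to today: PV = £248,000.0000 / (1 + 0.075)^4 = £248,000.0000 / 1.335469 = £185,702.53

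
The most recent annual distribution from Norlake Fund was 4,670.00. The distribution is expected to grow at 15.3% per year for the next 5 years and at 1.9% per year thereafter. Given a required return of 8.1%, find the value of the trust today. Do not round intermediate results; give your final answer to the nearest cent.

D_1 = 5384.51000
D_2 = 6208.34003
D_3 = 7158.21605
D_4 = 8253.42311
D_5 = 9516.19685
Terminal value at year 5: TV = D_5×(1+g_2)/(r−g_2) = 9697.00459/0.062 = 156403.29979
P_0 = D_1/(1+r)^1 + D_2/(1+r)^2 + D_3/(1+r)^3 + D_4/(1+r)^4 + D_5/(1+r)^5 + TV/(1+r)^5
    = 4981.04533 + 5312.80783 + 5666.66737 + 6044.09572 + 6446.66269 + 105954.02070 = 134405.29964

134405.30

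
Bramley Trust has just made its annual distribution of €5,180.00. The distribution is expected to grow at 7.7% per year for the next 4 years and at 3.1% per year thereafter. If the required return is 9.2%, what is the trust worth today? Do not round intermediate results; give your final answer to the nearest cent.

€102856.41

D_1 = 5578.86000
D_2 = 6008.43222
D_3 = 6471.08150
D_4 = 6969.35478
Terminal value at year 4: TV = D_4×(1+g_2)/(r−g_2) = 7185.40477/0.061 = 117793.52089
P_0 = D_1/(1+r)^1 + D_2/(1+r)^2 + D_3/(1+r)^3 + D_4/(1+r)^4 + TV/(1+r)^4
    = 5108.84615 + 5038.66970 + 4969.45720 + 4901.19543 + 82838.23743 = 102856.40591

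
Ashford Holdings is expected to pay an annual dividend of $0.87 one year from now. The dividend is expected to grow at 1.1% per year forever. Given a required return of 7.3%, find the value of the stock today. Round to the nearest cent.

$14.03

Growing perpetuity: P = D₁ / (r − g) = $0.8700 / (0.073 − 0.011) = $14.03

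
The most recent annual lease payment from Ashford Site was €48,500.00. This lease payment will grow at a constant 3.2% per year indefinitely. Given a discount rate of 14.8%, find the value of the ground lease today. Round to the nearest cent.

€431482.76

D₁ = D₀ × (1 + g) = €48,500.00 × 1.032 = €50,052.0000
Growing perpetuity: P = D₁ / (r − g) = €50,052.0000 / (0.148 − 0.032) = €431,482.76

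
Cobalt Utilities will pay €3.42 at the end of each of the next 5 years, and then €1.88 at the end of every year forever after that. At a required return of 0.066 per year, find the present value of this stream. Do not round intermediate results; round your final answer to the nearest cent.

PV of 5-year annuity: €3.42 × [1 − (1+0.066)^−5] / 0.066 = 14.17415
Perpetuity value at year 5: €1.88 / 0.066 = 28.48485
PV of perpetuity: 28.48485 / (1+0.066)^5 = 20.69321
Total PV = 14.17415 + 20.69321 = 34.86736

€34.87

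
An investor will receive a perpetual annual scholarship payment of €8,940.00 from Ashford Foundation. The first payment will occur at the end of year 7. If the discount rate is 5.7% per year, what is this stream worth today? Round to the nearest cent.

€112463.80

Value at end of year 6: C / r = €8,940.00 / 0.057 = €156,842.1053
Discount to today: PV = €156,842.1053 / (1 + 0.057)^6 = €156,842.1053 / 1.394601 = €112,463.80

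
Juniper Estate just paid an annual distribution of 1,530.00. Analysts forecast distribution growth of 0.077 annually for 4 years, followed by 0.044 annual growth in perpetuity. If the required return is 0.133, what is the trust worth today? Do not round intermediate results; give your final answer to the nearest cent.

20053.87

D_1 = 1647.81000
D_2 = 1774.69137
D_3 = 1911.34261
D_4 = 2058.51599
Terminal value at year 4: TV = D_4×(1+g_2)/(r−g_2) = 2149.09069/0.089 = 24147.08640
P_0 = D_1/(1+r)^1 + D_2/(1+r)^2 + D_3/(1+r)^3 + D_4/(1+r)^4 + TV/(1+r)^4
    = 1454.37776 + 1382.49324 + 1314.16172 + 1249.20756 + 14653.62578 = 20053.86606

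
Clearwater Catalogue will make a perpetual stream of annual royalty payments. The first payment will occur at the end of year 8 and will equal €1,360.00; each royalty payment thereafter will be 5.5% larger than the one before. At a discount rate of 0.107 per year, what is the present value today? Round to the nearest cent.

Value at end of year 7: C₁ / (r − g) = €1,360.00 / (0.107 − 0.055) = €26,153.8462
Discount to today: PV = €26,153.8462 / (1 + 0.107)^7 = €26,153.8462 / 2.037198 = €12,838.14

€12838.14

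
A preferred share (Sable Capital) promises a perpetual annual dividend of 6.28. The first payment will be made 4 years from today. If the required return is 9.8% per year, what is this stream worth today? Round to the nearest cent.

Value at end of year 3: C / r = 6.28 / 0.098 = 64.0816
Discount to today: PV = 64.0816 / (1 + 0.098)^3 = 64.0816 / 1.323753 = 48.41

48.41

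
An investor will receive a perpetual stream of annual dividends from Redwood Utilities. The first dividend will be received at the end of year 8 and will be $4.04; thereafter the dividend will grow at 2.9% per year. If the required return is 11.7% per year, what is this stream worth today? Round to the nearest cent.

Value at end of year 7: C₁ / (r − g) = $4.04 / (0.117 − 0.029) = $45.9091
Discount to today: PV = $45.9091 / (1 + 0.117)^7 = $45.9091 / 2.169563 = $21.16

$21.16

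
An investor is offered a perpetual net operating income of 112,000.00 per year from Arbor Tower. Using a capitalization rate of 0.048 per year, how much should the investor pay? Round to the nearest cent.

2333333.33

Level perpetuity: PV = C / r = 112,000.00 / 0.048 = 2,333,333.33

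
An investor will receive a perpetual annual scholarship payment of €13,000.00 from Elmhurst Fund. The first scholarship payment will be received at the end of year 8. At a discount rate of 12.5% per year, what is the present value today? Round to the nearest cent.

Value at end of year 7: C / r = €13,000.00 / 0.125 = €104,000.0000
Discount to today: PV = €104,000.0000 / (1 + 0.125)^7 = €104,000.0000 / 2.280697 = €45,600.09

€45600.09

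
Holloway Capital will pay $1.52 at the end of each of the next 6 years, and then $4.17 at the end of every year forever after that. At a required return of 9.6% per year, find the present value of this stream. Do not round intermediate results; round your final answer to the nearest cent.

PV of 6-year annuity: $1.52 × [1 − (1+0.096)^−6] / 0.096 = 6.69832
Perpetuity value at year 6: $4.17 / 0.096 = 43.43750
PV of perpetuity: 43.43750 / (1+0.096)^6 = 25.06118
Total PV = 6.69832 + 25.06118 = 31.75950

$31.76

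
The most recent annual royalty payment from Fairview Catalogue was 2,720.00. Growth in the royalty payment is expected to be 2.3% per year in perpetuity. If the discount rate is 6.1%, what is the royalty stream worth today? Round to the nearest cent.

D₁ = D₀ × (1 + g) = 2,720.00 × 1.023 = 2,782.5600
Growing perpetuity: P = D₁ / (r − g) = 2,782.5600 / (0.061 − 0.023) = 73,225.26

73225.26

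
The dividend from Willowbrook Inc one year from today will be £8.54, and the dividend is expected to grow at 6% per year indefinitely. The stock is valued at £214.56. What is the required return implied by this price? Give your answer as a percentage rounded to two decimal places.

9.98%

P = D₁/(r − g) ⇒ r = D₁/P + g = £8.5400/£214.56 + 0.06 = 0.039802 + 0.06 = 0.099802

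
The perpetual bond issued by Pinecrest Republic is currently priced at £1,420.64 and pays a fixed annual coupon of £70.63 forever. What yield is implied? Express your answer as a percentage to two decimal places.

4.97%

P = C/r ⇒ r = C/P = £70.63/£1,420.64 = 0.049717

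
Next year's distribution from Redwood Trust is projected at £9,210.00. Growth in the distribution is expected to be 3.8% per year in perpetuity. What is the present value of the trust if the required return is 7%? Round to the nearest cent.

£287812.50

Growing perpetuity: P = D₁ / (r − g) = £9,210.0000 / (0.07 − 0.038) = £287,812.50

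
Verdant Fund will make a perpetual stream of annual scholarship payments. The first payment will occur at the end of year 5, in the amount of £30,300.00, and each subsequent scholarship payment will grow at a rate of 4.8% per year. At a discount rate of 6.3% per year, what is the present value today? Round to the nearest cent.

Value at end of year 4: C₁ / (r − g) = £30,300.00 / (0.063 − 0.048) = £2,020,000.0000
Discount to today: PV = £2,020,000.0000 / (1 + 0.063)^4 = £2,020,000.0000 / 1.276830 = £1,582,043.10

£1582043.10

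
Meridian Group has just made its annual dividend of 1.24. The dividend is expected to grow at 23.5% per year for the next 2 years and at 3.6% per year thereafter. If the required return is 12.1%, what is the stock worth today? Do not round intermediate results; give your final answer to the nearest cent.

D_1 = 1.53140
D_2 = 1.89128
Terminal value at year 2: TV = D_2×(1+g_2)/(r−g_2) = 1.95937/0.085 = 23.05135
P_0 = D_1/(1+r)^1 + D_2/(1+r)^2 + TV/(1+r)^2
    = 1.36610 + 1.50503 + 18.34363 = 21.21476

21.21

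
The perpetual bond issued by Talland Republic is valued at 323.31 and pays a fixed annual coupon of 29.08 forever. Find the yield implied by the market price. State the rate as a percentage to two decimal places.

8.99%

P = C/r ⇒ r = C/P = 29.08/323.31 = 0.089945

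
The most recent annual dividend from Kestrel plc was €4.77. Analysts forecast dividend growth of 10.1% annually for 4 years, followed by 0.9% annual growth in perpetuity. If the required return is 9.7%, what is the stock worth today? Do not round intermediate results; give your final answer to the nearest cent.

D_1 = 5.25177
D_2 = 5.78220
D_3 = 6.36620
D_4 = 7.00919
Terminal value at year 4: TV = D_4×(1+g_2)/(r−g_2) = 7.07227/0.088 = 80.36670
P_0 = D_1/(1+r)^1 + D_2/(1+r)^2 + D_3/(1+r)^3 + D_4/(1+r)^4 + TV/(1+r)^4
    = 4.78739 + 4.80485 + 4.82237 + 4.83995 + 55.49446 = 74.74903

€74.75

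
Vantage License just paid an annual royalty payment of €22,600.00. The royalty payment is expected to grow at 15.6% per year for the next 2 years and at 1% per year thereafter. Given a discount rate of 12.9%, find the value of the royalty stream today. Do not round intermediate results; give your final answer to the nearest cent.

€247933.70

D_1 = 26125.60000
D_2 = 30201.19360
Terminal value at year 2: TV = D_2×(1+g_2)/(r−g_2) = 30503.20554/0.119 = 256329.45829
P_0 = D_1/(1+r)^1 + D_2/(1+r)^2 + TV/(1+r)^2
    = 23140.47830 + 23693.88212 + 201099.33564 = 247933.69606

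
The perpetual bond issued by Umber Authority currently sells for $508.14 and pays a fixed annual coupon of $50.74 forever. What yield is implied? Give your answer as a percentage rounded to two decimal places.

P = C/r ⇒ r = C/P = $50.74/$508.14 = 0.099854

9.99%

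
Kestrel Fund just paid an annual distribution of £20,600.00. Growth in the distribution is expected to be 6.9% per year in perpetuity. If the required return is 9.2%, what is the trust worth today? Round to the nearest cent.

D₁ = D₀ × (1 + g) = £20,600.00 × 1.069 = £22,021.4000
Growing perpetuity: P = D₁ / (r − g) = £22,021.4000 / (0.092 − 0.069) = £957,452.17

£957452.17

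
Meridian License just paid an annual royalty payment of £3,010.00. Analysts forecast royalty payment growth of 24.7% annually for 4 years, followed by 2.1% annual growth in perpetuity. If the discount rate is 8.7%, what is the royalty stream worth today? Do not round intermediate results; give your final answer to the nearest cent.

D_1 = 3753.47000
D_2 = 4680.57709
D_3 = 5836.67963
D_4 = 7278.33950
Terminal value at year 4: TV = D_4×(1+g_2)/(r−g_2) = 7431.18463/0.066 = 112593.70651
P_0 = D_1/(1+r)^1 + D_2/(1+r)^2 + D_3/(1+r)^3 + D_4/(1+r)^4 + TV/(1+r)^4
    = 3453.05428 + 3961.32354 + 4544.40704 + 5213.31700 + 80648.43416 = 97820.53601

£97820.54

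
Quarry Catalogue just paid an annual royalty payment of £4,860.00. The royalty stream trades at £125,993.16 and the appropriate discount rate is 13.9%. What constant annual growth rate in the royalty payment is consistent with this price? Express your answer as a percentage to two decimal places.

9.67%

P = D₀(1+g)/(r−g) ⇒ P(r−g) = D₀(1+g) ⇒ g(P+D₀) = P·r − D₀
g = (P·r − D₀)/(P + D₀) = (£125,993.16×0.139 − £4,860.00) / (£125,993.16 + £4,860.00) = 0.096697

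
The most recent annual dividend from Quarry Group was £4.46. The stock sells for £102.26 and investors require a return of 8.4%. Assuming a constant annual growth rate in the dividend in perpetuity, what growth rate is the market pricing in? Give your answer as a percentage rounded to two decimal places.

3.87%

P = D₀(1+g)/(r−g) ⇒ P(r−g) = D₀(1+g) ⇒ g(P+D₀) = P·r − D₀
g = (P·r − D₀)/(P + D₀) = (£102.26×0.084 − £4.46) / (£102.26 + £4.46) = 0.038698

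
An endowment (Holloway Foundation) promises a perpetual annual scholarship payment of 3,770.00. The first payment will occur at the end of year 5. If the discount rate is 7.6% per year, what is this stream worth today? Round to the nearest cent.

37006.56

Value at end of year 4: C / r = 3,770.00 / 0.076 = 49,605.2632
Discount to today: PV = 49,605.2632 / (1 + 0.076)^4 = 49,605.2632 / 1.340445 = 37,006.56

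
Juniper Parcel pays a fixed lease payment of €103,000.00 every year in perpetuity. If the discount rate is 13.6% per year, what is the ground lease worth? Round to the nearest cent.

Level perpetuity: PV = C / r = €103,000.00 / 0.136 = €757,352.94

€757352.94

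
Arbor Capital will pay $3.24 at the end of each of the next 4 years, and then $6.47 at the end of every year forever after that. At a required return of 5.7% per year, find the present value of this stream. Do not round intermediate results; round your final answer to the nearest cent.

$102.24

PV of 4-year annuity: $3.24 × [1 − (1+0.057)^−4] / 0.057 = 11.30450
Perpetuity value at year 4: $6.47 / 0.057 = 113.50877
PV of perpetuity: 113.50877 / (1+0.057)^4 = 90.93467
Total PV = 11.30450 + 90.93467 = 102.23916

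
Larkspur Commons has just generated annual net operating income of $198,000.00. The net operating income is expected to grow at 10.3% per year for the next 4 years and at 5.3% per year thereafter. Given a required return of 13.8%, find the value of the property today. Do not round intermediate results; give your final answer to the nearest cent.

$2897697.42

D_1 = 218394.00000
D_2 = 240888.58200
D_3 = 265700.10595
D_4 = 293067.21686
Terminal value at year 4: TV = D_4×(1+g_2)/(r−g_2) = 308599.77935/0.085 = 3630585.63943
P_0 = D_1/(1+r)^1 + D_2/(1+r)^2 + D_3/(1+r)^3 + D_4/(1+r)^4 + TV/(1+r)^4
    = 191910.36907 + 186008.02907 + 180287.21974 + 174742.35797 + 2164749.44643 = 2897697.42228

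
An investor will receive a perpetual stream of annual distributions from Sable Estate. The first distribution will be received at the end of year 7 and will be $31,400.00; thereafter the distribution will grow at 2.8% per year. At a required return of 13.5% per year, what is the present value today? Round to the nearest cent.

Value at end of year 6: C₁ / (r − g) = $31,400.00 / (0.135 − 0.028) = $293,457.9439
Discount to today: PV = $293,457.9439 / (1 + 0.135)^6 = $293,457.9439 / 2.137840 = $137,268.44

$137268.44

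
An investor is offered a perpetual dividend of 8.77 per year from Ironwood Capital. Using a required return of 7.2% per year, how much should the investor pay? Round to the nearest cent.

121.81

Level perpetuity: PV = C / r = 8.77 / 0.072 = 121.81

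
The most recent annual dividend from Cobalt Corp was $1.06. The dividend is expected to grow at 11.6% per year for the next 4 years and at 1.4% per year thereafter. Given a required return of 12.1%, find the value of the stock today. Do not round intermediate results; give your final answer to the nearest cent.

$14.06

D_1 = 1.18296
D_2 = 1.32018
D_3 = 1.47332
D_4 = 1.64423
Terminal value at year 4: TV = D_4×(1+g_2)/(r−g_2) = 1.66725/0.107 = 15.58177
P_0 = D_1/(1+r)^1 + D_2/(1+r)^2 + D_3/(1+r)^3 + D_4/(1+r)^4 + TV/(1+r)^4
    = 1.05527 + 1.05057 + 1.04588 + 1.04121 + 9.86721 = 14.06014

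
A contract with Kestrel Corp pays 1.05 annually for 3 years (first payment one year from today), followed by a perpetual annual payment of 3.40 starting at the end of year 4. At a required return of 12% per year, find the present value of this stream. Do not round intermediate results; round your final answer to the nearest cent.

22.69

PV of 3-year annuity: 1.05 × [1 − (1+0.12)^−3] / 0.12 = 2.52192
Perpetuity value at year 3: 3.40 / 0.12 = 28.33333
PV of perpetuity: 28.33333 / (1+0.12)^3 = 20.16711
Total PV = 2.52192 + 20.16711 = 22.68903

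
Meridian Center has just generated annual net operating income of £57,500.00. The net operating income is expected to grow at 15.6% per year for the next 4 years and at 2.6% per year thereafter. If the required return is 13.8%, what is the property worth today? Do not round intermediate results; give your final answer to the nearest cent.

£800106.36

D_1 = 66470.00000
D_2 = 76839.32000
D_3 = 88826.25392
D_4 = 102683.14953
Terminal value at year 4: TV = D_4×(1+g_2)/(r−g_2) = 105352.91142/0.112 = 940650.99482
P_0 = D_1/(1+r)^1 + D_2/(1+r)^2 + D_3/(1+r)^3 + D_4/(1+r)^4 + TV/(1+r)^4
    = 58409.49033 + 59333.36628 + 60271.85538 + 61225.18877 + 560866.46138 = 800106.36213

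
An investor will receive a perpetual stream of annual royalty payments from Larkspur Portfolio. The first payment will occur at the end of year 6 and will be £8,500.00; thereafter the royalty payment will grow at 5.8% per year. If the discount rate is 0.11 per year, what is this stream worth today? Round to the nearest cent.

Value at end of year 5: C₁ / (r − g) = £8,500.00 / (0.11 − 0.058) = £163,461.5385
Discount to today: PV = £163,461.5385 / (1 + 0.11)^5 = £163,461.5385 / 1.685058 = £97,006.47

£97006.47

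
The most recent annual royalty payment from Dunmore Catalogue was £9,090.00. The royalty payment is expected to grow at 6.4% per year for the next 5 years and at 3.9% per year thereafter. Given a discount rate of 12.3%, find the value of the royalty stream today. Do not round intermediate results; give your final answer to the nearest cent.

D_1 = 9671.76000
D_2 = 10290.75264
D_3 = 10949.36081
D_4 = 11650.11990
D_5 = 12395.72757
Terminal value at year 5: TV = D_5×(1+g_2)/(r−g_2) = 12879.16095/0.084 = 153323.34464
P_0 = D_1/(1+r)^1 + D_2/(1+r)^2 + D_3/(1+r)^3 + D_4/(1+r)^4 + D_5/(1+r)^5 + TV/(1+r)^5
    = 8612.43099 + 8159.95242 + 7731.24611 + 7325.06310 + 6940.22007 + 85843.91250 = 124612.82518

£124612.83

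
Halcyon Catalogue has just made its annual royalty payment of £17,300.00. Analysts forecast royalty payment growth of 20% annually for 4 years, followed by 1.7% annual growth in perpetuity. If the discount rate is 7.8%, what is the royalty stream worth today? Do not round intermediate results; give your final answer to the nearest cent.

D_1 = 20760.00000
D_2 = 24912.00000
D_3 = 29894.40000
D_4 = 35873.28000
Terminal value at year 4: TV = D_4×(1+g_2)/(r−g_2) = 36483.12576/0.061 = 598084.02885
P_0 = D_1/(1+r)^1 + D_2/(1+r)^2 + D_3/(1+r)^3 + D_4/(1+r)^4 + TV/(1+r)^4
    = 19257.88497 + 21437.34876 + 23863.46801 + 26564.15734 + 442881.11500 = 534003.97409

£534003.97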